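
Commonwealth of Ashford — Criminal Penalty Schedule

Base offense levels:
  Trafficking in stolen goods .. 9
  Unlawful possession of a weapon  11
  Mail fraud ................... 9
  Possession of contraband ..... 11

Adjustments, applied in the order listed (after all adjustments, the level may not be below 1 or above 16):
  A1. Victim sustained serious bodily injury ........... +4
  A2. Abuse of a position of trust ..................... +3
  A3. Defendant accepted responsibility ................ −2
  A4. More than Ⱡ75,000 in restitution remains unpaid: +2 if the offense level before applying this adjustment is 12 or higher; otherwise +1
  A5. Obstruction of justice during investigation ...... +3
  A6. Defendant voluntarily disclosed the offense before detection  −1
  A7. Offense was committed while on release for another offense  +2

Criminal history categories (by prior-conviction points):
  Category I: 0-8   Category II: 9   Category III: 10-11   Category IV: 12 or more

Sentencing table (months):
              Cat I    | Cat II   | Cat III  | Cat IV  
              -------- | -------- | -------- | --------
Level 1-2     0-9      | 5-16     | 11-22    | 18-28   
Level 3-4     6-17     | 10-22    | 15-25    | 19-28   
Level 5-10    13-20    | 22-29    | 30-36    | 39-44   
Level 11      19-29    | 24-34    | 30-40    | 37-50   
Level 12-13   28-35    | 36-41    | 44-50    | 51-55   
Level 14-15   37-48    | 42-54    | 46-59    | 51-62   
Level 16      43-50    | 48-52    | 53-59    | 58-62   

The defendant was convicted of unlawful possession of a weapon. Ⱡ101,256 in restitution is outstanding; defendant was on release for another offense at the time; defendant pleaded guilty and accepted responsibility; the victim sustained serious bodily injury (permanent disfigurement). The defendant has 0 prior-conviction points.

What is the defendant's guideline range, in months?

Base offense level for unlawful possession of a weapon: 11.
A1 applies: 11 + 4 = 15.
A3 applies: 15 − 2 = 13.
A4 applies (level before this adjustment is 13 ≥ 12, so +2): 13 + 2 = 15.
A7 applies: 15 + 2 = 17.
Level 17 exceeds the maximum of 16; capped at 16.
Final offense level: 16.
Criminal history: 0 prior points → Category I (0-8).
Level 16 falls in the 16 band.
Grid: Level 16 × Category I = 43-50 months.

43-50 months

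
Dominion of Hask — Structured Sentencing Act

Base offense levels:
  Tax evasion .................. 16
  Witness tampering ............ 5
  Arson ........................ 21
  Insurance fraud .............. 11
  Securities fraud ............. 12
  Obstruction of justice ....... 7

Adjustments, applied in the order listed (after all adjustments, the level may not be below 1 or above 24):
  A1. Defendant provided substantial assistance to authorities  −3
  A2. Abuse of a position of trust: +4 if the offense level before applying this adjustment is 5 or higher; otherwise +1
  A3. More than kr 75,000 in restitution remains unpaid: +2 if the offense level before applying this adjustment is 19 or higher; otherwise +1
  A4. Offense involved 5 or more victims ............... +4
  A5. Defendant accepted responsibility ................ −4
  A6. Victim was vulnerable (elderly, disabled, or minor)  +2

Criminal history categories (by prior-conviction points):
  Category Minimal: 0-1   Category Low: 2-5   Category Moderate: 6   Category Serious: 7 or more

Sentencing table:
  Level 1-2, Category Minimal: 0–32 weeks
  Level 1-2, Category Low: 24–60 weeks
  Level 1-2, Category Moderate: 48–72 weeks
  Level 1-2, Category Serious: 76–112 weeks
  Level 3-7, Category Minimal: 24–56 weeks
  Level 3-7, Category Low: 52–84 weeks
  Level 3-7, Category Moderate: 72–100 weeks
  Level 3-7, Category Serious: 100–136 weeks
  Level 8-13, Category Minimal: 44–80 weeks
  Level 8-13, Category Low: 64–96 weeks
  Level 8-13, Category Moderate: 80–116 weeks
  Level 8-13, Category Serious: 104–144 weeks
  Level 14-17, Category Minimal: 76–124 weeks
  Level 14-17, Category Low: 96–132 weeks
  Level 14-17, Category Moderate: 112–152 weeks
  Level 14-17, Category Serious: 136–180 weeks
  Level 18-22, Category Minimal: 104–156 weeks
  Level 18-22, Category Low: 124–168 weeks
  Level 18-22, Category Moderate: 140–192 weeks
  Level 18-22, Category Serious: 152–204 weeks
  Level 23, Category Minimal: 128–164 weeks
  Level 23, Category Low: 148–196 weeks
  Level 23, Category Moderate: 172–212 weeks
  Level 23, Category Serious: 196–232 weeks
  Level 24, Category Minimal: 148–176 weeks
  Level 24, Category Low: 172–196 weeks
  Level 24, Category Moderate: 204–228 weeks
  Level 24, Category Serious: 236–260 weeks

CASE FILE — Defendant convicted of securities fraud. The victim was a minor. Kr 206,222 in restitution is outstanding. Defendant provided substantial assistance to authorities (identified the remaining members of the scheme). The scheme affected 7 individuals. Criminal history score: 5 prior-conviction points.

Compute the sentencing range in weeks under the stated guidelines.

Base offense level for securities fraud: 12.
A1 applies: 12 − 3 = 9.
A2 does not apply.
A3 applies (level before this adjustment is 9 < 19, so +1): 9 + 1 = 10.
A4 applies: 10 + 4 = 14.
A5 does not apply.
A6 applies: 14 + 2 = 16.
Final offense level: 16.
Criminal history: 5 prior points → Category Low (2-5).
Level 16 falls in the 14-17 band.
Grid: Level 14-17 × Category Low = 96-132 weeks.

96-132 weeks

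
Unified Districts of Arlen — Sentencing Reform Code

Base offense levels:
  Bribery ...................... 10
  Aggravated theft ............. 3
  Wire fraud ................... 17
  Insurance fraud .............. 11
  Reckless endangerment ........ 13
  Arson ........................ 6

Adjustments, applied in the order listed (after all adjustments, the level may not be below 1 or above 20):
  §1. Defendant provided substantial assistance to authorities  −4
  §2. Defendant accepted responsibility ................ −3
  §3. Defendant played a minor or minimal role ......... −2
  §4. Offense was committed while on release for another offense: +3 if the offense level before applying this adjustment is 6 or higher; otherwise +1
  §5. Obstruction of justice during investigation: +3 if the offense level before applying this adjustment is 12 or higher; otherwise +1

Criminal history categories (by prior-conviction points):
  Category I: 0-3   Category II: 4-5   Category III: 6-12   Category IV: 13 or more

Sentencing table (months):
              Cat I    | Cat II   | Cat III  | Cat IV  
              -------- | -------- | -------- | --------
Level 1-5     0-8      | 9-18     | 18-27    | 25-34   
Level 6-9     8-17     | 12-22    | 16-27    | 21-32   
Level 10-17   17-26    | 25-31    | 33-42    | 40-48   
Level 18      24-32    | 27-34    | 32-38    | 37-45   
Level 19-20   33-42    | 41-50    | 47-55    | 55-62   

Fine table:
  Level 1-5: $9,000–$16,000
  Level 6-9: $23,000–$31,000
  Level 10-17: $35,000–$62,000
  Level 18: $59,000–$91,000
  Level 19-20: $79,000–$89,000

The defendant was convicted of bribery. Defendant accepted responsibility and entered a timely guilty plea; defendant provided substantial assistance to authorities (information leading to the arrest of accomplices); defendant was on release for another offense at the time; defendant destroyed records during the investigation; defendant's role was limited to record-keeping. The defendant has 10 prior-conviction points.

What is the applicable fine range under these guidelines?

$9,000–$16,000

Base offense level for bribery: 10.
§1 applies: 10 − 4 = 6.
§2 applies: 6 − 3 = 3.
§3 applies: 3 − 2 = 1.
§4 applies (level before this adjustment is 1 < 6, so +1): 1 + 1 = 2.
§5 applies (level before this adjustment is 2 < 12, so +1): 2 + 1 = 3.
Final offense level: 3.
Level 3 falls in the 1-5 band.
Fine table: Level 1-5 → $9,000–$16,000.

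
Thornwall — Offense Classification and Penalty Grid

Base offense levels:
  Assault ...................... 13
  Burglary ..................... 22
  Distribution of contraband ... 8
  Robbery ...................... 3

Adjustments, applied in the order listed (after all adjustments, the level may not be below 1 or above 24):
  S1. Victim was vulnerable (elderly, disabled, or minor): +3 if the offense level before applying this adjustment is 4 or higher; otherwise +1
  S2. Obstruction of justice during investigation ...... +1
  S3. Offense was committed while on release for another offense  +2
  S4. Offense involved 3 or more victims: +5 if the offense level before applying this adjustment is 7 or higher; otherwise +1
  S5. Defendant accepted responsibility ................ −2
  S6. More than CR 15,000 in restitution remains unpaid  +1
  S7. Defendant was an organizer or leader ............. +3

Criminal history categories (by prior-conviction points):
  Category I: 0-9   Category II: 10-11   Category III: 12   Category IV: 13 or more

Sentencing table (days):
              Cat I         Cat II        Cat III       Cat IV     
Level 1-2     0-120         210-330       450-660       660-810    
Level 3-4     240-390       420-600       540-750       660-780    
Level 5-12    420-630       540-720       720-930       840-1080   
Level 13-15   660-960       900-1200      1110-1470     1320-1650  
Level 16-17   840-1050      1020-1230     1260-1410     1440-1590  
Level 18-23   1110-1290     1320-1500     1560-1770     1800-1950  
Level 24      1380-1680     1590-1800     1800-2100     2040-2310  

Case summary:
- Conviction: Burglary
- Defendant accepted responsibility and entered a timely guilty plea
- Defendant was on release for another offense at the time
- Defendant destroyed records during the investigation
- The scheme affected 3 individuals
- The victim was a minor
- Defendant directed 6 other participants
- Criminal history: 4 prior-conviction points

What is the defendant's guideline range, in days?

1380-1680 days

Base offense level for burglary: 22.
S1 applies (level before this adjustment is 22 ≥ 4, so +3): 22 + 3 = 25.
S2 applies: 25 + 1 = 26.
S3 applies: 26 + 2 = 28.
S4 applies (level before this adjustment is 28 ≥ 7, so +5): 28 + 5 = 33.
S5 applies: 33 − 2 = 31.
S7 applies: 31 + 3 = 34.
Level 34 exceeds the maximum of 24; capped at 24.
Final offense level: 24.
Criminal history: 4 prior points → Category I (0-9).
Level 24 falls in the 24 band.
Grid: Level 24 × Category I = 1380-1680 days.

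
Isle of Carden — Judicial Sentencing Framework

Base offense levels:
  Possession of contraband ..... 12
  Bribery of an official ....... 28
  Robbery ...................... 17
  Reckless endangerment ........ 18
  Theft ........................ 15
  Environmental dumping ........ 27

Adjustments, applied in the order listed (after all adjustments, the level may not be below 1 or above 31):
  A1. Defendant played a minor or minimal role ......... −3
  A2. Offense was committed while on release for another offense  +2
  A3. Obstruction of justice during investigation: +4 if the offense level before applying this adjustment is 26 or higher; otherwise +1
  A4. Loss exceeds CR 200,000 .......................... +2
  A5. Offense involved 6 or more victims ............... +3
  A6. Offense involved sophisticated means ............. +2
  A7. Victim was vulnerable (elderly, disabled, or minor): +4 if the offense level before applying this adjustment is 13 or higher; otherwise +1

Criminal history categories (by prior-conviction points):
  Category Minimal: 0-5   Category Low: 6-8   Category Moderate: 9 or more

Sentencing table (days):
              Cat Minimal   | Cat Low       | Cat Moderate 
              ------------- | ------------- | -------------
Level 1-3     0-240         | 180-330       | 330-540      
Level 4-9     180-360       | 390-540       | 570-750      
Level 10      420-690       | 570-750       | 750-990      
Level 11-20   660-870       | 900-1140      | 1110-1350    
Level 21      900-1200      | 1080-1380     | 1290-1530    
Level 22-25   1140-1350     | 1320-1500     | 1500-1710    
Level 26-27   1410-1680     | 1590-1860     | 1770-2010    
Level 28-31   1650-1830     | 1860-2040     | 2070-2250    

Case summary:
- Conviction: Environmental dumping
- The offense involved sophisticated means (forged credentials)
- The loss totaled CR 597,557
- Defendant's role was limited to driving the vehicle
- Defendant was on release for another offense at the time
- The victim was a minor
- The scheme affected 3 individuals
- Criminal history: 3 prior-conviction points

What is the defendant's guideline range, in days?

Base offense level for environmental dumping: 27.
A1 applies: 27 − 3 = 24.
A2 applies: 24 + 2 = 26.
A4 applies: 26 + 2 = 28.
A5 does not apply.
A6 applies: 28 + 2 = 30.
A7 applies (level before this adjustment is 30 ≥ 13, so +4): 30 + 4 = 34.
Level 34 exceeds the maximum of 31; capped at 31.
Final offense level: 31.
Criminal history: 3 prior points → Category Minimal (0-5).
Level 31 falls in the 28-31 band.
Grid: Level 28-31 × Category Minimal = 1650-1830 days.

1650-1830 days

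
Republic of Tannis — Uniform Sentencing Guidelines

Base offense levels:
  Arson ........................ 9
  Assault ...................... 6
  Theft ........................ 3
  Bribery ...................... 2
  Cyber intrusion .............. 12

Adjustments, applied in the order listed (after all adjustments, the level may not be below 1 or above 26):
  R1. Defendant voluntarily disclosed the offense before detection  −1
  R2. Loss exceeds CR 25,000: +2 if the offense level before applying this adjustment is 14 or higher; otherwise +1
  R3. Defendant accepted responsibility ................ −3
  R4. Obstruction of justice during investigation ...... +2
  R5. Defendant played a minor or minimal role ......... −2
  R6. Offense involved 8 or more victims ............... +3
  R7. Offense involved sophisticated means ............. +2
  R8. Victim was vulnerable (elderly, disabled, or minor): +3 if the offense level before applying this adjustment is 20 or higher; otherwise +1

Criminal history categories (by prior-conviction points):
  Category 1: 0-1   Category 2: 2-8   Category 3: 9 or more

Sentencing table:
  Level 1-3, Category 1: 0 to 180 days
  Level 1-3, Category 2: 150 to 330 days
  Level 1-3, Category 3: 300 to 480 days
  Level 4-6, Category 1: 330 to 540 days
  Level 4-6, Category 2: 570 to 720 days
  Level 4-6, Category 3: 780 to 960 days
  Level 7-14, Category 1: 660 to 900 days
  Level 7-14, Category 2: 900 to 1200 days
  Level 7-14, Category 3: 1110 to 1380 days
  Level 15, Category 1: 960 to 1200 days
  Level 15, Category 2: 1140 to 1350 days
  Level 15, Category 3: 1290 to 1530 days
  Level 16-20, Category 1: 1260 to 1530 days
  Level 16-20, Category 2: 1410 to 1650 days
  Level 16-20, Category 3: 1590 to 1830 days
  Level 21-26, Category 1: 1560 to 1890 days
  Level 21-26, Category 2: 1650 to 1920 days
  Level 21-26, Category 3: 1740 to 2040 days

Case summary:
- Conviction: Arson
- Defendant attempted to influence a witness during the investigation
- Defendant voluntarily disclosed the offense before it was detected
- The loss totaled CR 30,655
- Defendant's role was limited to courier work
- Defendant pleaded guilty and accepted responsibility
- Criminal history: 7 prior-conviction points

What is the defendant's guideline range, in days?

570-720 days

Base offense level for arson: 9.
R1 applies: 9 − 1 = 8.
R2 applies (level before this adjustment is 8 < 14, so +1): 8 + 1 = 9.
R3 applies: 9 − 3 = 6.
R4 applies: 6 + 2 = 8.
R5 applies: 8 − 2 = 6.
R8 does not apply.
Final offense level: 6.
Criminal history: 7 prior points → Category 2 (2-8).
Level 6 falls in the 4-6 band.
Grid: Level 4-6 × Category 2 = 570-720 days.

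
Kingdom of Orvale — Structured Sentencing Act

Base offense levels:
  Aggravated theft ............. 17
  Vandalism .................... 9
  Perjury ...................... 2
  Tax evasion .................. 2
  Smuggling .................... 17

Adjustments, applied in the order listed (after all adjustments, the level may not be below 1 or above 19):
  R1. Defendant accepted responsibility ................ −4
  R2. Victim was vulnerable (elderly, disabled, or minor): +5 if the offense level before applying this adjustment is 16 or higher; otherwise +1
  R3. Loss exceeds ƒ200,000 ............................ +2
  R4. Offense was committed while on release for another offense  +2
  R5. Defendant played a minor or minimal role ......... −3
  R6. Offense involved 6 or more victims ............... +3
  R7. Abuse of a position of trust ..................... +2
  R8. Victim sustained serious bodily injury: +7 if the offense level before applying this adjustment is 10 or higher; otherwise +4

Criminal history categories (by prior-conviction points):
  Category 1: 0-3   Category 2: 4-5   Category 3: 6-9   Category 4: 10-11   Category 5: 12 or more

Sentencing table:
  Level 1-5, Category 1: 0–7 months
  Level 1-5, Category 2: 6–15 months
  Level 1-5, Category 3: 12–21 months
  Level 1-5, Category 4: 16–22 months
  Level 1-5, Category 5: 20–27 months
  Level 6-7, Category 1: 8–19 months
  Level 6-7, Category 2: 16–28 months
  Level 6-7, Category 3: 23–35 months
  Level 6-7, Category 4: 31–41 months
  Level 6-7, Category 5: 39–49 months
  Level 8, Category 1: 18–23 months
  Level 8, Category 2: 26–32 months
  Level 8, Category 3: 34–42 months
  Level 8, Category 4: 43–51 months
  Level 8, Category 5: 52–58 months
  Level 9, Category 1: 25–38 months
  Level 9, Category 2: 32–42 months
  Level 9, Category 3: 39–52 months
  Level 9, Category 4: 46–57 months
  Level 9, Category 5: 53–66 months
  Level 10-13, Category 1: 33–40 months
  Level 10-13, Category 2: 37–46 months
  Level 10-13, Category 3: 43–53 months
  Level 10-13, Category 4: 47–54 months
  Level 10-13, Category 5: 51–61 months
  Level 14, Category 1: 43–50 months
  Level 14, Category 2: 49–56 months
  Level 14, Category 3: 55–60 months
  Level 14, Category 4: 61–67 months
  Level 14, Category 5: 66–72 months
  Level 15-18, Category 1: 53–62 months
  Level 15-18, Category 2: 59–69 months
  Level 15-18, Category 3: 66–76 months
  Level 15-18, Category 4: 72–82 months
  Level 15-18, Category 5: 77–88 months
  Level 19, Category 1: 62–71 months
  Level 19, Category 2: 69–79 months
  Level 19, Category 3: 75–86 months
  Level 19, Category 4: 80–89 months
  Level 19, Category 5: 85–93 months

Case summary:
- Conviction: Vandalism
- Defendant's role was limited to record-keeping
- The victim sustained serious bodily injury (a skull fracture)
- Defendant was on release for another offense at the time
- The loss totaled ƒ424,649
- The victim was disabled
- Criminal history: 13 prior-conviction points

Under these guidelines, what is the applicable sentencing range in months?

77-88 months

Base offense level for vandalism: 9.
R2 applies (level before this adjustment is 9 < 16, so +1): 9 + 1 = 10.
R3 applies: 10 + 2 = 12.
R4 applies: 12 + 2 = 14.
R5 applies: 14 − 3 = 11.
R8 applies (level before this adjustment is 11 ≥ 10, so +7): 11 + 7 = 18.
Final offense level: 18.
Criminal history: 13 prior points → Category 5 (12+).
Level 18 falls in the 15-18 band.
Grid: Level 15-18 × Category 5 = 77-88 months.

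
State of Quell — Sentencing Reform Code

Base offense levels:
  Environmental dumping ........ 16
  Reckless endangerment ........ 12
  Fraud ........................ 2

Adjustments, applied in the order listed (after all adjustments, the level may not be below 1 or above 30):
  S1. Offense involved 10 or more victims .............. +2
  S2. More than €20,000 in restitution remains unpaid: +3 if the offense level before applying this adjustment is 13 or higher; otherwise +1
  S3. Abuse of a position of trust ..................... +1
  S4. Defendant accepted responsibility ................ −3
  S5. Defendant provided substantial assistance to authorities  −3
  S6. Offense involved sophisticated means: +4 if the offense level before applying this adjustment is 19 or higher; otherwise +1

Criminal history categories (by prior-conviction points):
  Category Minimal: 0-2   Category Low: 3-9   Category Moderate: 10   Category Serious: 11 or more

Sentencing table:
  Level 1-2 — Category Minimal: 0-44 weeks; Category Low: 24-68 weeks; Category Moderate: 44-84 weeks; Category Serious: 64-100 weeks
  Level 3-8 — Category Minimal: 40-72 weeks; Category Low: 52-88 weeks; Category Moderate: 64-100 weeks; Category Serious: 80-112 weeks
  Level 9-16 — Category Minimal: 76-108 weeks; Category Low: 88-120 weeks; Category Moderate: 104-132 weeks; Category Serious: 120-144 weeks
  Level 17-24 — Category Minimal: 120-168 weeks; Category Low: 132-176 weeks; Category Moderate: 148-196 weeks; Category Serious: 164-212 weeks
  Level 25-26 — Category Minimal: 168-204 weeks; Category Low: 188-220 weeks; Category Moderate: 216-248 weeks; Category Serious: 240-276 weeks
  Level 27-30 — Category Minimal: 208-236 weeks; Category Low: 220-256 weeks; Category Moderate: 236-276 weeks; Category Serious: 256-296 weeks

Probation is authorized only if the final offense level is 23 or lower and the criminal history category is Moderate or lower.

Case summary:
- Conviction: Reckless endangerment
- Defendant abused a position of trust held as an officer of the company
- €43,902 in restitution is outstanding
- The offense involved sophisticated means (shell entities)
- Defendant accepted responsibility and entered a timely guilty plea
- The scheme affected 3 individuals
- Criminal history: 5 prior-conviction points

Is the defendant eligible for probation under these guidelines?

Base offense level for reckless endangerment: 12.
S2 applies (level before this adjustment is 12 < 13, so +1): 12 + 1 = 13.
S3 applies: 13 + 1 = 14.
S4 applies: 14 − 3 = 11.
S5 does not apply.
S6 applies (level before this adjustment is 11 < 19, so +1): 11 + 1 = 12.
Final offense level: 12.
Criminal history: 5 prior points → Category Low (3-9).
Level 12 falls in the 9-16 band.
Grid: Level 9-16 × Category Low = 88-120 weeks.
Probation check: level 12 ≤ 23 and category Low ≤ Moderate → eligible.

Yes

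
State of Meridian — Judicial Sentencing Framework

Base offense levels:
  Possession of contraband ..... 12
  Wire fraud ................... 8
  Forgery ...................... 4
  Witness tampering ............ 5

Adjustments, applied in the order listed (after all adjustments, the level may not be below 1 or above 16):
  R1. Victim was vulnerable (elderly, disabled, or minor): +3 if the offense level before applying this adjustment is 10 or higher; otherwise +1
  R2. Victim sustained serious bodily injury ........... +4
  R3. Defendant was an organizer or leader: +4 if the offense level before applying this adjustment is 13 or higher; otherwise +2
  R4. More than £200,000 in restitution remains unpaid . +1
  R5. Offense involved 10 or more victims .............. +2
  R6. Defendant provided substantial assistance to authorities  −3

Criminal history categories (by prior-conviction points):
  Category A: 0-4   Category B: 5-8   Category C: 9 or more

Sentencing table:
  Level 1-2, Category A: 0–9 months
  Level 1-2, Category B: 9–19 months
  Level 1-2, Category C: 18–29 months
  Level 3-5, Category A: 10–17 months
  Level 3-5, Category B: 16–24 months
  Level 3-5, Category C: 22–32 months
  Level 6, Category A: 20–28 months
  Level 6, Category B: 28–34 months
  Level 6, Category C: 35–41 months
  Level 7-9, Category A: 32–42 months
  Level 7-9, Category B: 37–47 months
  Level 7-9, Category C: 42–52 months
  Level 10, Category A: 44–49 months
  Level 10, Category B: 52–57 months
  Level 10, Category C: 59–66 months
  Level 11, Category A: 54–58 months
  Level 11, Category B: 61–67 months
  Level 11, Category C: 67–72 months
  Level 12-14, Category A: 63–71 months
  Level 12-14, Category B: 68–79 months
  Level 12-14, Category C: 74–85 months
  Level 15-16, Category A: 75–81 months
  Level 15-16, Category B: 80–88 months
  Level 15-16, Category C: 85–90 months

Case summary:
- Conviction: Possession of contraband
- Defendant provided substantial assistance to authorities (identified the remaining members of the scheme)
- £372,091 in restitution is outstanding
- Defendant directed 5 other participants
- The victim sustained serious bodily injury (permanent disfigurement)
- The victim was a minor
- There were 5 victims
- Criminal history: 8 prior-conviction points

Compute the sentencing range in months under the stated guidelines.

80-88 months

Base offense level for possession of contraband: 12.
R1 applies (level before this adjustment is 12 ≥ 10, so +3): 12 + 3 = 15.
R2 applies: 15 + 4 = 19.
R3 applies (level before this adjustment is 19 ≥ 13, so +4): 19 + 4 = 23.
R4 applies: 23 + 1 = 24.
R5 does not apply.
R6 applies: 24 − 3 = 21.
Level 21 exceeds the maximum of 16; capped at 16.
Final offense level: 16.
Criminal history: 8 prior points → Category B (5-8).
Level 16 falls in the 15-16 band.
Grid: Level 15-16 × Category B = 80-88 months.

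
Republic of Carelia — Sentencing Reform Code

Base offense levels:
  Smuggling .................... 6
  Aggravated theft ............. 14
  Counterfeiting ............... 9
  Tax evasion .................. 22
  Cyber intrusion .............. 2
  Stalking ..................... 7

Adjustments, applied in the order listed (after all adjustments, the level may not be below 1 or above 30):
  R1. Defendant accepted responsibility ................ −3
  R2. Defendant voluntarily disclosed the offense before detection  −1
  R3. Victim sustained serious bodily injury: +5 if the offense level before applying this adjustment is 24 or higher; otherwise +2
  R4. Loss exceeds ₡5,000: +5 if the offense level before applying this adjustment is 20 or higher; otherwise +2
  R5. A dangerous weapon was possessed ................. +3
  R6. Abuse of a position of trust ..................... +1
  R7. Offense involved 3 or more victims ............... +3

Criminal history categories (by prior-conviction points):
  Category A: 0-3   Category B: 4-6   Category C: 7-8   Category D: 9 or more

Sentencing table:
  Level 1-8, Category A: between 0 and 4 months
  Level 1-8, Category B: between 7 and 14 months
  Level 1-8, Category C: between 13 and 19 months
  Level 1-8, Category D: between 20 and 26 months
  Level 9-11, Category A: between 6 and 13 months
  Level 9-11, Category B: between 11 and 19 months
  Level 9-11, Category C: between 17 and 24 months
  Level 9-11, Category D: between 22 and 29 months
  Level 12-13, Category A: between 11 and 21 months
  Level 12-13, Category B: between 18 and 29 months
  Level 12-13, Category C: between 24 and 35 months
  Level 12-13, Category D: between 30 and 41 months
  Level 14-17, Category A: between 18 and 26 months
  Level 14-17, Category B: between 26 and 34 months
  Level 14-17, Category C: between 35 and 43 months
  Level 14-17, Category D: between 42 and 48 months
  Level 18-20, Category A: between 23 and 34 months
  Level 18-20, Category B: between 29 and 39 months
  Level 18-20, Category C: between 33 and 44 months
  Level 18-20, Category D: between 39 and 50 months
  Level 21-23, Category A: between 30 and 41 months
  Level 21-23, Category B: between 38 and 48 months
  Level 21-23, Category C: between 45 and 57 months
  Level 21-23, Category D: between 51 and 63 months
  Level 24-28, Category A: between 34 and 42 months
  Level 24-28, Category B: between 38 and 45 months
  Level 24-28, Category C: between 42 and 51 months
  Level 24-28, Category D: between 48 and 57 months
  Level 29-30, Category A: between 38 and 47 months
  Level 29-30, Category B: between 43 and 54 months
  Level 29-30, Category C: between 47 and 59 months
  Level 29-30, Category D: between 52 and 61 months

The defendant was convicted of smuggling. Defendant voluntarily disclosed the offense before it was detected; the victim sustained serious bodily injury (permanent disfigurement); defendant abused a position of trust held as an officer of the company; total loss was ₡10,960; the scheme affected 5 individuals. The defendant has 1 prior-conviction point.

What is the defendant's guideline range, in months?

Base offense level for smuggling: 6.
R1 does not apply.
R2 applies: 6 − 1 = 5.
R3 applies (level before this adjustment is 5 < 24, so +2): 5 + 2 = 7.
R4 applies (level before this adjustment is 7 < 20, so +2): 7 + 2 = 9.
R5 does not apply.
R6 applies: 9 + 1 = 10.
R7 applies: 10 + 3 = 13.
Final offense level: 13.
Criminal history: 1 prior point → Category A (0-3).
Level 13 falls in the 12-13 band.
Grid: Level 12-13 × Category A = 11-21 months.

11-21 months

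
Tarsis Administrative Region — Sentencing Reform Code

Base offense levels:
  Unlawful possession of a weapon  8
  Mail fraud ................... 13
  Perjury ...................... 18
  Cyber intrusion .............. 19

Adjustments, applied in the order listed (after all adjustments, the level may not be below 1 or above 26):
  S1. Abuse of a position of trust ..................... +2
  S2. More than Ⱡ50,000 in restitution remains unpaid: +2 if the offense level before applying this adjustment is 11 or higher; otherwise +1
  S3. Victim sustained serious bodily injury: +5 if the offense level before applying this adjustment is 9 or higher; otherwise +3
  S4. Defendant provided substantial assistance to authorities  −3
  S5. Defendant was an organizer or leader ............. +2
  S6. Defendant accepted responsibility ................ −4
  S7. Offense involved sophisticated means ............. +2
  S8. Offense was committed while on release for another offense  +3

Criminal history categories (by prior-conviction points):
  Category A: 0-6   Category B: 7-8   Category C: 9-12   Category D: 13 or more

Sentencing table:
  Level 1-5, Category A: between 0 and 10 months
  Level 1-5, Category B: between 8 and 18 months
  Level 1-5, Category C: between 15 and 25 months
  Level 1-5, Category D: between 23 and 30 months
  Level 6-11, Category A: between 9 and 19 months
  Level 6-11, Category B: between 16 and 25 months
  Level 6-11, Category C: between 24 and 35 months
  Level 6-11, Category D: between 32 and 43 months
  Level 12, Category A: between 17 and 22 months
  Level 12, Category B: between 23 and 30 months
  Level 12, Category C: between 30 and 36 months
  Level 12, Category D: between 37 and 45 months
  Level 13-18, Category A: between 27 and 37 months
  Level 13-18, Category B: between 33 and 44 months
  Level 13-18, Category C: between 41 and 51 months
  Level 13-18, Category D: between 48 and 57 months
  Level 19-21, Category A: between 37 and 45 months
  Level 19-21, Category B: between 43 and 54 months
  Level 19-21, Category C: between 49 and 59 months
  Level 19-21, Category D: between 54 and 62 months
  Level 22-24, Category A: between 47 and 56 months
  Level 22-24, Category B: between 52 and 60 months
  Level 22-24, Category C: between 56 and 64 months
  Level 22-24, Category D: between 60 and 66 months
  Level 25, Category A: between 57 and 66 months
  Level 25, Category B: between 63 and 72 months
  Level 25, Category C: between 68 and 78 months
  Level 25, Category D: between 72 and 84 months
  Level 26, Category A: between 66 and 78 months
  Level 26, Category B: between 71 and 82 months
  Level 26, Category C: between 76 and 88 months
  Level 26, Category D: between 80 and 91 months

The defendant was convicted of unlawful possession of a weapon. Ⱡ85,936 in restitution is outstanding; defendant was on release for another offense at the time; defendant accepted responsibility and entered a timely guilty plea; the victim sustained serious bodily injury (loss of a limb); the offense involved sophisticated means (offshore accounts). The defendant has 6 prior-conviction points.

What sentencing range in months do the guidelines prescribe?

27-37 months

Base offense level for unlawful possession of a weapon: 8.
S2 applies (level before this adjustment is 8 < 11, so +1): 8 + 1 = 9.
S3 applies (level before this adjustment is 9 ≥ 9, so +5): 9 + 5 = 14.
S6 applies: 14 − 4 = 10.
S7 applies: 10 + 2 = 12.
S8 applies: 12 + 3 = 15.
Final offense level: 15.
Criminal history: 6 prior points → Category A (0-6).
Level 15 falls in the 13-18 band.
Grid: Level 13-18 × Category A = 27-37 months.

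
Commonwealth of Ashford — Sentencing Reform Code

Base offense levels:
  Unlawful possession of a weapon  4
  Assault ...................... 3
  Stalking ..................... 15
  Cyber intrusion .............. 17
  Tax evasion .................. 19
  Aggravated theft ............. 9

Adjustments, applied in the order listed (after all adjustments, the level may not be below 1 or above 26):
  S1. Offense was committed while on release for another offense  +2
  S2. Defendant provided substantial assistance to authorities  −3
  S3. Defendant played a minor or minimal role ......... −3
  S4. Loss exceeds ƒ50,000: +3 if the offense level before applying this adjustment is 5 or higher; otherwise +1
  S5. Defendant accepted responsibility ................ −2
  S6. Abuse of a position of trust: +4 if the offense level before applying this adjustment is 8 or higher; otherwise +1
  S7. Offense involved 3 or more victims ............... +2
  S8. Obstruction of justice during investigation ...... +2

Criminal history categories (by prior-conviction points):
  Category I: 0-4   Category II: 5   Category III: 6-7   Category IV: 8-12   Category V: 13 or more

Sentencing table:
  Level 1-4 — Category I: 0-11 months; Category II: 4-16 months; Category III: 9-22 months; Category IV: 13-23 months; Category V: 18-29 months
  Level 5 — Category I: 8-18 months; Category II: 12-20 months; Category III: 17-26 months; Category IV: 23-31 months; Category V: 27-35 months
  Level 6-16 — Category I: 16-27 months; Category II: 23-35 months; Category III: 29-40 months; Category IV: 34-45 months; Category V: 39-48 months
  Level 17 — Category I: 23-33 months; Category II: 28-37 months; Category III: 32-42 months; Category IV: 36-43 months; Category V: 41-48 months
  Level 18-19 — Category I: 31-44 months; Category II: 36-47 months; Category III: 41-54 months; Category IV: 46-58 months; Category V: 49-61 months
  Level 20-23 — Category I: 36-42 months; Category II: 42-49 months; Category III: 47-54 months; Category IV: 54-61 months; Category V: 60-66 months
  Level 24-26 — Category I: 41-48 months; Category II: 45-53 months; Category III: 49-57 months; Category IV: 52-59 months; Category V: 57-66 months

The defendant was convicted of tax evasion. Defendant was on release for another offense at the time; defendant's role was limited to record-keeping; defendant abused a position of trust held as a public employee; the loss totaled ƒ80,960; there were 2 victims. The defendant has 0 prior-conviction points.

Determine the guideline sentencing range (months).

Base offense level for tax evasion: 19.
S1 applies: 19 + 2 = 21.
S2 does not apply.
S3 applies: 21 − 3 = 18.
S4 applies (level before this adjustment is 18 ≥ 5, so +3): 18 + 3 = 21.
S5 does not apply.
S6 applies (level before this adjustment is 21 ≥ 8, so +4): 21 + 4 = 25.
Final offense level: 25.
Criminal history: 0 prior points → Category I (0-4).
Level 25 falls in the 24-26 band.
Grid: Level 24-26 × Category I = 41-48 months.

41-48 months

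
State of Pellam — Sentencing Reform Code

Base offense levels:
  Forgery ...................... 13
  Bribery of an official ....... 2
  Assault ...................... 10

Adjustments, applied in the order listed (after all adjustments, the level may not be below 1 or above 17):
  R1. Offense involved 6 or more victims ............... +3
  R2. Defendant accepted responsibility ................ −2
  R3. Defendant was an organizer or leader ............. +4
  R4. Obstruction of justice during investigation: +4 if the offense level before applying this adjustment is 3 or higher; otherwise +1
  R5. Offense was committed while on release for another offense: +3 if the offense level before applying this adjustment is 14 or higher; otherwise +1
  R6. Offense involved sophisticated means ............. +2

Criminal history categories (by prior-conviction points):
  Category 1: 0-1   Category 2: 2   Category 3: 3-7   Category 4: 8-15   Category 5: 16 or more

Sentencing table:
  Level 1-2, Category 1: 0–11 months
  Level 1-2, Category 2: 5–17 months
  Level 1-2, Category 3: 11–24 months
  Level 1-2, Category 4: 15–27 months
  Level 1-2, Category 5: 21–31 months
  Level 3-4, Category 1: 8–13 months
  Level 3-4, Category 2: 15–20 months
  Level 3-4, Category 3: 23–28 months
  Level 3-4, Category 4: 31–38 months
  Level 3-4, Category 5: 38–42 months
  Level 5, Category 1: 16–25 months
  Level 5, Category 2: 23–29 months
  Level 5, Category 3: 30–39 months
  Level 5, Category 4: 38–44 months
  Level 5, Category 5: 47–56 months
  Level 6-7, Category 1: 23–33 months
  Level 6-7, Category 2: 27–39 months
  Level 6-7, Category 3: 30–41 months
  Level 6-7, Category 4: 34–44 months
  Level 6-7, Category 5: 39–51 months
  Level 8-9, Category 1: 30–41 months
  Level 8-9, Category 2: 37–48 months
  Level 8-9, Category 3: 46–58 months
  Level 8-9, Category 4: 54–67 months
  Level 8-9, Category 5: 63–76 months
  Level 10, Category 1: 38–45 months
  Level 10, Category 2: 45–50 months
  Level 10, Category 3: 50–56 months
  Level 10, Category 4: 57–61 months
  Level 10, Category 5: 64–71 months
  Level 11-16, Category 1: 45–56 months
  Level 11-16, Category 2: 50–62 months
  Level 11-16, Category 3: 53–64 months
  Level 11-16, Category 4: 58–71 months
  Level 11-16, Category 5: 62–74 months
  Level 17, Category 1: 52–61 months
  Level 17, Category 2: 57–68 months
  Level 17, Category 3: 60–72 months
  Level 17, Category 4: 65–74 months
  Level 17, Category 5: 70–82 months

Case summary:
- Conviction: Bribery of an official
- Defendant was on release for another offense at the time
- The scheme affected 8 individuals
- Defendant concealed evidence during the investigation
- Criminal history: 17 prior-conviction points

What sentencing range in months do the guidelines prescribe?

Base offense level for bribery of an official: 2.
R1 applies: 2 + 3 = 5.
R3 does not apply.
R4 applies (level before this adjustment is 5 ≥ 3, so +4): 5 + 4 = 9.
R5 applies (level before this adjustment is 9 < 14, so +1): 9 + 1 = 10.
R6 does not apply.
Final offense level: 10.
Criminal history: 17 prior points → Category 5 (16+).
Level 10 falls in the 10 band.
Grid: Level 10 × Category 5 = 64-71 months.

64-71 months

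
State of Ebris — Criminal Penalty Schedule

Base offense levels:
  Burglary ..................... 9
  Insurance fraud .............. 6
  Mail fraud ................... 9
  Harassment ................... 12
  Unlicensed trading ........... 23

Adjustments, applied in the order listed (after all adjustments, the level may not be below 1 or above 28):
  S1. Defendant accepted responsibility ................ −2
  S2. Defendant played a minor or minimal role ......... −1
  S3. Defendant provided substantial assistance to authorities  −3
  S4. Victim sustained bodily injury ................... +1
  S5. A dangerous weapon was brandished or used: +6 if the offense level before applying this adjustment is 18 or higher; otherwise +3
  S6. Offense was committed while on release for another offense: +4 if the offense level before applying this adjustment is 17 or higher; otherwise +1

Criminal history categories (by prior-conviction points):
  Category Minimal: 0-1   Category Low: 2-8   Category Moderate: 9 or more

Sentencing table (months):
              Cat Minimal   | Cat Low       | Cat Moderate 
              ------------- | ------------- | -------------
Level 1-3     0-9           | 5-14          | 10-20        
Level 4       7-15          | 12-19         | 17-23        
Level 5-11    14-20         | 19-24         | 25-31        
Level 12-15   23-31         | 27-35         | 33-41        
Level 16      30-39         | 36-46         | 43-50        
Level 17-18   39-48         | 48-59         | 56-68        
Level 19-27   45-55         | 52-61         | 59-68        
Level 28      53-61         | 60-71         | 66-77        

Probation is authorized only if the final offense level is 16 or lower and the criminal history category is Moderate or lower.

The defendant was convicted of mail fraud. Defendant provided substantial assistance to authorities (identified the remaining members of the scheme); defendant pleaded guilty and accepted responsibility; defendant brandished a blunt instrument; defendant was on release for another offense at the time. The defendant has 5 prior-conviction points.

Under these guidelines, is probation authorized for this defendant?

Yes

Base offense level for mail fraud: 9.
S1 applies: 9 − 2 = 7.
S2 does not apply.
S3 applies: 7 − 3 = 4.
S5 applies (level before this adjustment is 4 < 18, so +3): 4 + 3 = 7.
S6 applies (level before this adjustment is 7 < 17, so +1): 7 + 1 = 8.
Final offense level: 8.
Criminal history: 5 prior points → Category Low (2-8).
Level 8 falls in the 5-11 band.
Grid: Level 5-11 × Category Low = 19-24 months.
Probation check: level 8 ≤ 16 and category Low ≤ Moderate → eligible.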